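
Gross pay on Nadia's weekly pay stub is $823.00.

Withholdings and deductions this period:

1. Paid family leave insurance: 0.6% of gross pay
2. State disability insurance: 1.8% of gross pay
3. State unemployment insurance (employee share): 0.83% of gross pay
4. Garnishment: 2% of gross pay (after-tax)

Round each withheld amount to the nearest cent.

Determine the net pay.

$779.96

State unemployment insurance (employee share): $823.00 × 0.0083 = $6.83
State disability insurance: $823.00 × 0.018 = $14.81
Paid family leave insurance: $823.00 × 0.006 = $4.94
Garnishment: $823.00 × 0.02 = $16.46
Total deductions = $6.83 + $14.81 + $4.94 + $16.46 = $43.04
Net pay = $823.00 − $43.04 = $779.96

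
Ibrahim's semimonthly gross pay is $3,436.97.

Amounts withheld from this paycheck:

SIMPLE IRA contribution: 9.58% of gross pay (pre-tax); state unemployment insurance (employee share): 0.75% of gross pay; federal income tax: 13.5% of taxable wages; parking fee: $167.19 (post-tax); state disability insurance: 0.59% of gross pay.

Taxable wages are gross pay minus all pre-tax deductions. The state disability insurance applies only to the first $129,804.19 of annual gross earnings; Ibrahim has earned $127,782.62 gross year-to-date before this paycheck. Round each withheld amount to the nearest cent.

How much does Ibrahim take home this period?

$2,483.27

SIMPLE IRA contribution: $3,436.97 × 0.0958 = $329.26
Taxable wages = $3,436.97 − $329.26 = $3,107.71
Federal income tax: $3,107.71 × 0.135 = $419.54
State unemployment insurance (employee share): $3,436.97 × 0.0075 = $25.78
State disability insurance: only $129,804.19 − $127,782.62 = $2,021.57 of this check is subject → $2,021.57 × 0.0059 = $11.93
Parking fee: $167.19
Total deductions = $329.26 + $419.54 + $25.78 + $11.93 + $167.19 = $953.70
Net pay = $3,436.97 − $953.70 = $2,483.27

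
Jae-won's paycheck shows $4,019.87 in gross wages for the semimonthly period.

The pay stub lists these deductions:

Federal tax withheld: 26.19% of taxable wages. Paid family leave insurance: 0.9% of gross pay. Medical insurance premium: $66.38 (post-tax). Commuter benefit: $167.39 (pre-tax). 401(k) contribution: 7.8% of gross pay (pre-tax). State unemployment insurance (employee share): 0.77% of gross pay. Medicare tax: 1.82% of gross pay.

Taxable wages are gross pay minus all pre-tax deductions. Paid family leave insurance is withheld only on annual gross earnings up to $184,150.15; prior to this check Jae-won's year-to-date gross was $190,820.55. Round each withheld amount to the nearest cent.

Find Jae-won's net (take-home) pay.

$2,441.59

401(k) contribution: $4,019.87 × 0.078 = $313.55
Commuter benefit: $167.39
Pre-tax total = $313.55 + $167.39 = $480.94
Taxable wages = $4,019.87 − $480.94 = $3,538.93
Federal tax withheld: $3,538.93 × 0.2619 = $926.85
State unemployment insurance (employee share): $4,019.87 × 0.0077 = $30.95
Paid family leave insurance: annual cap $184,150.15 already reached (YTD $190,820.55), so $0.00
Medicare tax: $4,019.87 × 0.0182 = $73.16
Medical insurance premium: $66.38
Total deductions = $313.55 + $167.39 + $926.85 + $30.95 + $0.00 + $73.16 + $66.38 = $1,578.28
Net pay = $4,019.87 − $1,578.28 = $2,441.59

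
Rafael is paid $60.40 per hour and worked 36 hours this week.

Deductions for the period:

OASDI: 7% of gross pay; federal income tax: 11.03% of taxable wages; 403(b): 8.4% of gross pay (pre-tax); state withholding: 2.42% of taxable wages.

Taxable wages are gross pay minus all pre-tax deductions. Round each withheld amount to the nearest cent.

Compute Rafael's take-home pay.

$1,571.65

Gross pay: 36 × $60.40 = $2,174.40
403(b): $2,174.40 × 0.084 = $182.65
Taxable wages = $2,174.40 − $182.65 = $1,991.75
Federal income tax: $1,991.75 × 0.1103 = $219.69
State withholding: $1,991.75 × 0.0242 = $48.20
OASDI: $2,174.40 × 0.07 = $152.21
Total deductions = $182.65 + $219.69 + $48.20 + $152.21 = $602.75
Net pay = $2,174.40 − $602.75 = $1,571.65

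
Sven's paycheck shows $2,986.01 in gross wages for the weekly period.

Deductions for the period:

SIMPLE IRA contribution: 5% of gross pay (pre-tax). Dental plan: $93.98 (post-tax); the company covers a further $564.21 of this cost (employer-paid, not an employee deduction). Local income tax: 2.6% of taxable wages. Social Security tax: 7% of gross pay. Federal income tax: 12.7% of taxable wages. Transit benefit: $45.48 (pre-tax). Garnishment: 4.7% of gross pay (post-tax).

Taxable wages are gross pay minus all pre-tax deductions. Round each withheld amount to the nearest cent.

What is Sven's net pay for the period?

Transit benefit: $45.48
SIMPLE IRA contribution: $2,986.01 × 0.05 = $149.30
Pre-tax total = $45.48 + $149.30 = $194.78
Taxable wages = $2,986.01 − $194.78 = $2,791.23
Local income tax: $2,791.23 × 0.026 = $72.57
Federal income tax: $2,791.23 × 0.127 = $354.49
Social Security tax: $2,986.01 × 0.07 = $209.02
Garnishment: $2,986.01 × 0.047 = $140.34
Dental plan: $93.98
(Employer's $564.21 toward dental plan is not withheld from the employee.)
Total deductions = $45.48 + $149.30 + $72.57 + $354.49 + $209.02 + $140.34 + $93.98 = $1,065.18
Net pay = $2,986.01 − $1,065.18 = $1,920.83

$1,920.83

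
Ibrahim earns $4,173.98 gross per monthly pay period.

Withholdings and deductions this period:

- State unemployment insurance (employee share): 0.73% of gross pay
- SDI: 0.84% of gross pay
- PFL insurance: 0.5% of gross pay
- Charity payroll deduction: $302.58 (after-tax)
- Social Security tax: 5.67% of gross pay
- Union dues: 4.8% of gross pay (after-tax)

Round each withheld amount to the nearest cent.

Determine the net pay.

$3,347.99

PFL insurance: $4,173.98 × 0.005 = $20.87
State unemployment insurance (employee share): $4,173.98 × 0.0073 = $30.47
Social Security tax: $4,173.98 × 0.0567 = $236.66
SDI: $4,173.98 × 0.0084 = $35.06
Union dues: $4,173.98 × 0.048 = $200.35
Charity payroll deduction: $302.58
Total deductions = $20.87 + $30.47 + $236.66 + $35.06 + $200.35 + $302.58 = $825.99
Net pay = $4,173.98 − $825.99 = $3,347.99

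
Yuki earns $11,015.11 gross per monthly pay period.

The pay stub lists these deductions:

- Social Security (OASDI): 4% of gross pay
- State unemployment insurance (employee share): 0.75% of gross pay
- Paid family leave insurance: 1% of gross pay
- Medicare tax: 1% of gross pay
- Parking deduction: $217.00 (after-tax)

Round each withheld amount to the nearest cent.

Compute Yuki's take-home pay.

$10,054.60

Medicare tax: $11,015.11 × 0.01 = $110.15
Paid family leave insurance: $11,015.11 × 0.01 = $110.15
Social Security (OASDI): $11,015.11 × 0.04 = $440.60
State unemployment insurance (employee share): $11,015.11 × 0.0075 = $82.61
Parking deduction: $217.00
Total deductions = $110.15 + $110.15 + $440.60 + $82.61 + $217.00 = $960.51
Net pay = $11,015.11 − $960.51 = $10,054.60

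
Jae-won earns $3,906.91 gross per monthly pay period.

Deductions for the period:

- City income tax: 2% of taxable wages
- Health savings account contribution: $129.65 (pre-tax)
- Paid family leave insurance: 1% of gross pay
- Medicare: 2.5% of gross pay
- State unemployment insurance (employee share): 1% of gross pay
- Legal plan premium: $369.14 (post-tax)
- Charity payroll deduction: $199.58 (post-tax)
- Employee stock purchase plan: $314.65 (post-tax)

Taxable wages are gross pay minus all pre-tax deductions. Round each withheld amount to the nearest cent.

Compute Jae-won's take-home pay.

$2,642.53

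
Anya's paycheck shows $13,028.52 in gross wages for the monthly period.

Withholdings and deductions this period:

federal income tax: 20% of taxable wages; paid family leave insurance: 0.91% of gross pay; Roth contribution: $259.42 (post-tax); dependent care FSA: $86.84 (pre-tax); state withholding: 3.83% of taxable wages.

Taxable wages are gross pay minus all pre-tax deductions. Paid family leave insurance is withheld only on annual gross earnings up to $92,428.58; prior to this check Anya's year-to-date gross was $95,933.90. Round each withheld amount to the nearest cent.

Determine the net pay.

$9,598.25

Dependent care FSA: $86.84
Taxable wages = $13,028.52 − $86.84 = $12,941.68
Federal income tax: $12,941.68 × 0.2 = $2,588.34
State withholding: $12,941.68 × 0.0383 = $495.67
Paid family leave insurance: annual cap $92,428.58 already reached (YTD $95,933.90), so $0.00
Roth contribution: $259.42
Total deductions = $86.84 + $2,588.34 + $495.67 + $0.00 + $259.42 = $3,430.27
Net pay = $13,028.52 − $3,430.27 = $9,598.25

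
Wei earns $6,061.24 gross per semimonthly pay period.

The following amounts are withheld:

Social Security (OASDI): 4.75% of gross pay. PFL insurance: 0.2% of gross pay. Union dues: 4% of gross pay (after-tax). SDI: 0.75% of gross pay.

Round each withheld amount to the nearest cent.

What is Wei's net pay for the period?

$5,473.30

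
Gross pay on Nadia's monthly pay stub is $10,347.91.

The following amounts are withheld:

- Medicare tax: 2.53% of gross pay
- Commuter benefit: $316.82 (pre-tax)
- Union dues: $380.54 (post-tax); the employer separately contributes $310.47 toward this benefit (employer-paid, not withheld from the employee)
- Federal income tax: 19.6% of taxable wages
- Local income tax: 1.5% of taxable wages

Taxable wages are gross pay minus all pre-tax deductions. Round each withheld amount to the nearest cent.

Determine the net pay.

Commuter benefit: $316.82
Taxable wages = $10,347.91 − $316.82 = $10,031.09
Local income tax: $10,031.09 × 0.015 = $150.47
Federal income tax: $10,031.09 × 0.196 = $1,966.09
Medicare tax: $10,347.91 × 0.0253 = $261.80
Union dues: $380.54
(Employer's $310.47 toward union dues is not withheld from the employee.)
Total deductions = $316.82 + $150.47 + $1,966.09 + $261.80 + $380.54 = $3,075.72
Net pay = $10,347.91 − $3,075.72 = $7,272.19

$7,272.19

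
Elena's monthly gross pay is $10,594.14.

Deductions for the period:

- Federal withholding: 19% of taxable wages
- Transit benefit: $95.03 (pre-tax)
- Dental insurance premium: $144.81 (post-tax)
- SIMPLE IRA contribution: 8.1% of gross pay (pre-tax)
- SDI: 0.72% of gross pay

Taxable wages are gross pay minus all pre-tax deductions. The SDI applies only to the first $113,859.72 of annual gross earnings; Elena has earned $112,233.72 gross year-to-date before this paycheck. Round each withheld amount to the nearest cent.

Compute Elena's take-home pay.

$7,652.67

SIMPLE IRA contribution: $10,594.14 × 0.081 = $858.13
Transit benefit: $95.03
Pre-tax total = $858.13 + $95.03 = $953.16
Taxable wages = $10,594.14 − $953.16 = $9,640.98
Federal withholding: $9,640.98 × 0.19 = $1,831.79
SDI: only $113,859.72 − $112,233.72 = $1,626.00 of this check is subject → $1,626.00 × 0.0072 = $11.71
Dental insurance premium: $144.81
Total deductions = $858.13 + $95.03 + $1,831.79 + $11.71 + $144.81 = $2,941.47
Net pay = $10,594.14 − $2,941.47 = $7,652.67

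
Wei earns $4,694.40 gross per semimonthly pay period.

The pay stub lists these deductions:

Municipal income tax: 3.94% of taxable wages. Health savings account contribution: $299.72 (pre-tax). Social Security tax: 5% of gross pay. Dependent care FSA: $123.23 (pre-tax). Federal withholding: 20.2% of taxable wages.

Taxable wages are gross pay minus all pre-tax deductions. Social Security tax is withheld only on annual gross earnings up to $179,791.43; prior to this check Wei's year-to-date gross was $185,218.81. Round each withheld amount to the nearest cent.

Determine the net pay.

$3,240.32

Dependent care FSA: $123.23
Health savings account contribution: $299.72
Pre-tax total = $123.23 + $299.72 = $422.95
Taxable wages = $4,694.40 − $422.95 = $4,271.45
Municipal income tax: $4,271.45 × 0.0394 = $168.30
Federal withholding: $4,271.45 × 0.202 = $862.83
Social Security tax: annual cap $179,791.43 already reached (YTD $185,218.81), so $0.00
Total deductions = $123.23 + $299.72 + $168.30 + $862.83 + $0.00 = $1,454.08
Net pay = $4,694.40 − $1,454.08 = $3,240.32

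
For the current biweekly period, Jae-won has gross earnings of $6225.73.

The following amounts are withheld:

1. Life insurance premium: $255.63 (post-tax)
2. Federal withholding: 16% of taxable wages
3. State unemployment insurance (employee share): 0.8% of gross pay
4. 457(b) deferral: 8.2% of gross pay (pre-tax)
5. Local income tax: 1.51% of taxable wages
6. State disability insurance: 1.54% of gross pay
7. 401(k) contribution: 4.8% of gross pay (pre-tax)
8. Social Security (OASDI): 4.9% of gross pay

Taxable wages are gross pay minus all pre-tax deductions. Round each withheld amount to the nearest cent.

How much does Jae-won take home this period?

457(b) deferral: $6225.73 × 0.082 = $510.51
401(k) contribution: $6225.73 × 0.048 = $298.84
Pre-tax total = $510.51 + $298.84 = $809.35
Taxable wages = $6225.73 − $809.35 = $5416.38
Local income tax: $5416.38 × 0.0151 = $81.79
Federal withholding: $5416.38 × 0.16 = $866.62
Social Security (OASDI): $6225.73 × 0.049 = $305.06
State unemployment insurance (employee share): $6225.73 × 0.008 = $49.81
State disability insurance: $6225.73 × 0.0154 = $95.88
Life insurance premium: $255.63
Total deductions = $510.51 + $298.84 + $81.79 + $866.62 + $305.06 + $49.81 + $95.88 + $255.63 = $2464.14
Net pay = $6225.73 − $2464.14 = $3761.59

$3761.59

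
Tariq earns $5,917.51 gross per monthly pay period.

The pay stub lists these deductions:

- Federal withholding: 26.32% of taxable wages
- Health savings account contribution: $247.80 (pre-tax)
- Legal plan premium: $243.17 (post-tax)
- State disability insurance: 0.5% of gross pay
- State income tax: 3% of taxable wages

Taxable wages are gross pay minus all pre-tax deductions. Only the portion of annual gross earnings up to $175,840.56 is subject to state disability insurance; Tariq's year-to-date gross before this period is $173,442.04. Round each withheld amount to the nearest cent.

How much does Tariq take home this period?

Health savings account contribution: $247.80
Taxable wages = $5,917.51 − $247.80 = $5,669.71
Federal withholding: $5,669.71 × 0.2632 = $1,492.27
State income tax: $5,669.71 × 0.03 = $170.09
State disability insurance: only $175,840.56 − $173,442.04 = $2,398.52 of this check is subject → $2,398.52 × 0.005 = $11.99
Legal plan premium: $243.17
Total deductions = $247.80 + $1,492.27 + $170.09 + $11.99 + $243.17 = $2,165.32
Net pay = $5,917.51 − $2,165.32 = $3,752.19

$3,752.19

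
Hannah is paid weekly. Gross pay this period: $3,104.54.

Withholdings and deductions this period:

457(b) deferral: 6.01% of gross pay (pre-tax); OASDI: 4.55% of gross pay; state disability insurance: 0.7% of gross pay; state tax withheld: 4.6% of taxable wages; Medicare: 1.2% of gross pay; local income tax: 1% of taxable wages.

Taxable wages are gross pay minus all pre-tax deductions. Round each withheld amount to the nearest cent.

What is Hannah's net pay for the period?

457(b) deferral: $3,104.54 × 0.0601 = $186.58
Taxable wages = $3,104.54 − $186.58 = $2,917.96
Local income tax: $2,917.96 × 0.01 = $29.18
State tax withheld: $2,917.96 × 0.046 = $134.23
State disability insurance: $3,104.54 × 0.007 = $21.73
Medicare: $3,104.54 × 0.012 = $37.25
OASDI: $3,104.54 × 0.0455 = $141.26
Total deductions = $186.58 + $29.18 + $134.23 + $21.73 + $37.25 + $141.26 = $550.23
Net pay = $3,104.54 − $550.23 = $2,554.31

$2,554.31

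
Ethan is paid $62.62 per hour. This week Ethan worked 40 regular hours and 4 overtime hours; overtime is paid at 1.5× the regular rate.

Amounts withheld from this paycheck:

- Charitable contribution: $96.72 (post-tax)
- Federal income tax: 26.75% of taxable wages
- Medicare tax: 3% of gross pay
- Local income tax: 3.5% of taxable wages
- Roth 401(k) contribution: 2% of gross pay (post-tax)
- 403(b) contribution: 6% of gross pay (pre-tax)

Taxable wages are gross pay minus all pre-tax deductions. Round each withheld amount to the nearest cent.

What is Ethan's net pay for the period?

$1,647.86

Regular pay: 40 × $62.62 = $2,504.80
Overtime pay: 4 × $62.62 × 1.5 = $375.72
Gross pay = $2,504.80 + $375.72 = $2,880.52
403(b) contribution: $2,880.52 × 0.06 = $172.83
Taxable wages = $2,880.52 − $172.83 = $2,707.69
Federal income tax: $2,707.69 × 0.2675 = $724.31
Local income tax: $2,707.69 × 0.035 = $94.77
Medicare tax: $2,880.52 × 0.03 = $86.42
Roth 401(k) contribution: $2,880.52 × 0.02 = $57.61
Charitable contribution: $96.72
Total deductions = $172.83 + $724.31 + $94.77 + $86.42 + $57.61 + $96.72 = $1,232.66
Net pay = $2,880.52 − $1,232.66 = $1,647.86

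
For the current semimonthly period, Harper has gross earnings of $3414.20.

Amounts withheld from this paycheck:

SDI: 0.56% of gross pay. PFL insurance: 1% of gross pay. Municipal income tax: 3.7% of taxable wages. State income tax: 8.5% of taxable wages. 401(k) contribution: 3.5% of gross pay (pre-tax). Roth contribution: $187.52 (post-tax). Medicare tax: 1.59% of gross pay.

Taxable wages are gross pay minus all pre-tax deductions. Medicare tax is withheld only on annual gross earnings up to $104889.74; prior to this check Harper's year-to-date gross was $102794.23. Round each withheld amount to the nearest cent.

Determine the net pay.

401(k) contribution: $3414.20 × 0.035 = $119.50
Taxable wages = $3414.20 − $119.50 = $3294.70
Municipal income tax: $3294.70 × 0.037 = $121.90
State income tax: $3294.70 × 0.085 = $280.05
SDI: $3414.20 × 0.0056 = $19.12
Medicare tax: only $104889.74 − $102794.23 = $2095.51 of this check is subject → $2095.51 × 0.0159 = $33.32
PFL insurance: $3414.20 × 0.01 = $34.14
Roth contribution: $187.52
Total deductions = $119.50 + $121.90 + $280.05 + $19.12 + $33.32 + $34.14 + $187.52 = $795.55
Net pay = $3414.20 − $795.55 = $2618.65

$2618.65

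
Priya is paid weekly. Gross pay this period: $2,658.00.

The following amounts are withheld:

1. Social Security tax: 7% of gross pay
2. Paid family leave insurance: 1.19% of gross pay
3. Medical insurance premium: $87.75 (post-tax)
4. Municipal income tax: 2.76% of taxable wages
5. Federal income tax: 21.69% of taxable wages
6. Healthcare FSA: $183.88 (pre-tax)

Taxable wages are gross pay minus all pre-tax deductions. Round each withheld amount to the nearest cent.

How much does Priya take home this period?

$1,563.75

Healthcare FSA: $183.88
Taxable wages = $2,658.00 − $183.88 = $2,474.12
Municipal income tax: $2,474.12 × 0.0276 = $68.29
Federal income tax: $2,474.12 × 0.2169 = $536.64
Paid family leave insurance: $2,658.00 × 0.0119 = $31.63
Social Security tax: $2,658.00 × 0.07 = $186.06
Medical insurance premium: $87.75
Total deductions = $183.88 + $68.29 + $536.64 + $31.63 + $186.06 + $87.75 = $1,094.25
Net pay = $2,658.00 − $1,094.25 = $1,563.75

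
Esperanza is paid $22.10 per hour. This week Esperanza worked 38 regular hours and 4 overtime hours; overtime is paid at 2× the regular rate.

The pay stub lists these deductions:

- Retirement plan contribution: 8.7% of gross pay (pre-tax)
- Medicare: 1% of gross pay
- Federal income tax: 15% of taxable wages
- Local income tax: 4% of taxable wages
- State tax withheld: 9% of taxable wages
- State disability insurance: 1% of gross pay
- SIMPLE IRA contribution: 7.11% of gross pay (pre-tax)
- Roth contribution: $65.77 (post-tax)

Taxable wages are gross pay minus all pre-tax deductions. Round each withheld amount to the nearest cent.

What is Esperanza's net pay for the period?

Regular pay: 38 × $22.10 = $839.80
Overtime pay: 4 × $22.10 × 2 = $176.80
Gross pay = $839.80 + $176.80 = $1,016.60
SIMPLE IRA contribution: $1,016.60 × 0.0711 = $72.28
Retirement plan contribution: $1,016.60 × 0.087 = $88.44
Pre-tax total = $72.28 + $88.44 = $160.72
Taxable wages = $1,016.60 − $160.72 = $855.88
Local income tax: $855.88 × 0.04 = $34.24
Federal income tax: $855.88 × 0.15 = $128.38
State tax withheld: $855.88 × 0.09 = $77.03
Medicare: $1,016.60 × 0.01 = $10.17
State disability insurance: $1,016.60 × 0.01 = $10.17
Roth contribution: $65.77
Total deductions = $72.28 + $88.44 + $34.24 + $128.38 + $77.03 + $10.17 + $10.17 + $65.77 = $486.48
Net pay = $1,016.60 − $486.48 = $530.12

$530.12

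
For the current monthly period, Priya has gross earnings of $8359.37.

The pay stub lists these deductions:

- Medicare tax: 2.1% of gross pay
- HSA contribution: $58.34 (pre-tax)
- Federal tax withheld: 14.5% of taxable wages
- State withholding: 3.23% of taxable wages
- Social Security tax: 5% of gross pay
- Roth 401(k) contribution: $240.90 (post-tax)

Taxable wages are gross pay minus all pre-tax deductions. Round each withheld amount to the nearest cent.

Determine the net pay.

HSA contribution: $58.34
Taxable wages = $8359.37 − $58.34 = $8301.03
Federal tax withheld: $8301.03 × 0.145 = $1203.65
State withholding: $8301.03 × 0.0323 = $268.12
Medicare tax: $8359.37 × 0.021 = $175.55
Social Security tax: $8359.37 × 0.05 = $417.97
Roth 401(k) contribution: $240.90
Total deductions = $58.34 + $1203.65 + $268.12 + $175.55 + $417.97 + $240.90 = $2364.53
Net pay = $8359.37 − $2364.53 = $5994.84

$5994.84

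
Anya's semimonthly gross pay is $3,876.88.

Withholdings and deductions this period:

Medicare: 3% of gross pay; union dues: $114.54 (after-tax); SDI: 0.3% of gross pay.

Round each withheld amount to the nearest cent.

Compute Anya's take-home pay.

SDI: $3,876.88 × 0.003 = $11.63
Medicare: $3,876.88 × 0.03 = $116.31
Union dues: $114.54
Total deductions = $11.63 + $116.31 + $114.54 = $242.48
Net pay = $3,876.88 − $242.48 = $3,634.40

$3,634.40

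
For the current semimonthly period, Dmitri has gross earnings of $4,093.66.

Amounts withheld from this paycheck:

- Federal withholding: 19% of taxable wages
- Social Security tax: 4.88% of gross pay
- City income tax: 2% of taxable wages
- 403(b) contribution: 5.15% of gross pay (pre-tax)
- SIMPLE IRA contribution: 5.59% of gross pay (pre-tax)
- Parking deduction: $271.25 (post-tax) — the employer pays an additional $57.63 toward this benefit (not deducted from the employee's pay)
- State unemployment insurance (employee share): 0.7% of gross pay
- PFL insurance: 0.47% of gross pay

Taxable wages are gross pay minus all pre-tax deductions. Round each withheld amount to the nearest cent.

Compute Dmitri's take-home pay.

$2,367.74

SIMPLE IRA contribution: $4,093.66 × 0.0559 = $228.84
403(b) contribution: $4,093.66 × 0.0515 = $210.82
Pre-tax total = $228.84 + $210.82 = $439.66
Taxable wages = $4,093.66 − $439.66 = $3,654.00
City income tax: $3,654.00 × 0.02 = $73.08
Federal withholding: $3,654.00 × 0.19 = $694.26
Social Security tax: $4,093.66 × 0.0488 = $199.77
State unemployment insurance (employee share): $4,093.66 × 0.007 = $28.66
PFL insurance: $4,093.66 × 0.0047 = $19.24
Parking deduction: $271.25
(Employer's $57.63 toward parking deduction is not withheld from the employee.)
Total deductions = $228.84 + $210.82 + $73.08 + $694.26 + $199.77 + $28.66 + $19.24 + $271.25 = $1,725.92
Net pay = $4,093.66 − $1,725.92 = $2,367.74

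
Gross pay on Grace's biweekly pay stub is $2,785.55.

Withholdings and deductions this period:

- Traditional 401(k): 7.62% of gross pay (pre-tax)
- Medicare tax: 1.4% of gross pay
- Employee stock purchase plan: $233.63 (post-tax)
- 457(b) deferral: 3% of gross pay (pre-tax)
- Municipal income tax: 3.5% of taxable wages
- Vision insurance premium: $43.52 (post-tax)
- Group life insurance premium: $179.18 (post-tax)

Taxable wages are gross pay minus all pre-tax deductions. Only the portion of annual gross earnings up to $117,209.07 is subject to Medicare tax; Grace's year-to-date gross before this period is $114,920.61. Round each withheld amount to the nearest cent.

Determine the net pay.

$1,914.21

457(b) deferral: $2,785.55 × 0.03 = $83.57
Traditional 401(k): $2,785.55 × 0.0762 = $212.26
Pre-tax total = $83.57 + $212.26 = $295.83
Taxable wages = $2,785.55 − $295.83 = $2,489.72
Municipal income tax: $2,489.72 × 0.035 = $87.14
Medicare tax: only $117,209.07 − $114,920.61 = $2,288.46 of this check is subject → $2,288.46 × 0.014 = $32.04
Employee stock purchase plan: $233.63
Group life insurance premium: $179.18
Vision insurance premium: $43.52
Total deductions = $83.57 + $212.26 + $87.14 + $32.04 + $233.63 + $179.18 + $43.52 = $871.34
Net pay = $2,785.55 − $871.34 = $1,914.21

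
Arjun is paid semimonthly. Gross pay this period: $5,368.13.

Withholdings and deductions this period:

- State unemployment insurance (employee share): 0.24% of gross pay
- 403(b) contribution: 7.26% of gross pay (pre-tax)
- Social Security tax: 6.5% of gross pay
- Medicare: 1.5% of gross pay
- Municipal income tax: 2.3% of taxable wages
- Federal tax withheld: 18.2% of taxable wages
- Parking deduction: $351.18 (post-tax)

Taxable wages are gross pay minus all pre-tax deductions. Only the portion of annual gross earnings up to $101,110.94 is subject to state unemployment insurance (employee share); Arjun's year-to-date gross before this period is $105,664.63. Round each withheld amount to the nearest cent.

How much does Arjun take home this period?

$3,177.20

403(b) contribution: $5,368.13 × 0.0726 = $389.73
Taxable wages = $5,368.13 − $389.73 = $4,978.40
Federal tax withheld: $4,978.40 × 0.182 = $906.07
Municipal income tax: $4,978.40 × 0.023 = $114.50
State unemployment insurance (employee share): annual cap $101,110.94 already reached (YTD $105,664.63), so $0.00
Medicare: $5,368.13 × 0.015 = $80.52
Social Security tax: $5,368.13 × 0.065 = $348.93
Parking deduction: $351.18
Total deductions = $389.73 + $906.07 + $114.50 + $0.00 + $80.52 + $348.93 + $351.18 = $2,190.93
Net pay = $5,368.13 − $2,190.93 = $3,177.20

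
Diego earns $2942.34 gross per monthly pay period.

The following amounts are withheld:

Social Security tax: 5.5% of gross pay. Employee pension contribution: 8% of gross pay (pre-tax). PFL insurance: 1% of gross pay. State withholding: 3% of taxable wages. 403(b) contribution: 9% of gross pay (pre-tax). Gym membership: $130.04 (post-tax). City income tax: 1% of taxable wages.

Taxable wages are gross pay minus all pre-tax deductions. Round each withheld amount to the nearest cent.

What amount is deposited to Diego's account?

403(b) contribution: $2942.34 × 0.09 = $264.81
Employee pension contribution: $2942.34 × 0.08 = $235.39
Pre-tax total = $264.81 + $235.39 = $500.20
Taxable wages = $2942.34 − $500.20 = $2442.14
City income tax: $2442.14 × 0.01 = $24.42
State withholding: $2442.14 × 0.03 = $73.26
PFL insurance: $2942.34 × 0.01 = $29.42
Social Security tax: $2942.34 × 0.055 = $161.83
Gym membership: $130.04
Total deductions = $264.81 + $235.39 + $24.42 + $73.26 + $29.42 + $161.83 + $130.04 = $919.17
Net pay = $2942.34 − $919.17 = $2023.17

$2023.17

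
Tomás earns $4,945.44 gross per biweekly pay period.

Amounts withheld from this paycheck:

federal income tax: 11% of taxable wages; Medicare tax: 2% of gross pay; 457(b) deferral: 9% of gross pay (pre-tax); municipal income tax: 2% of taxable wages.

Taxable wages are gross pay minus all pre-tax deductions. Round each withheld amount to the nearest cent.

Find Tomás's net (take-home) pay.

$3,816.39

457(b) deferral: $4,945.44 × 0.09 = $445.09
Taxable wages = $4,945.44 − $445.09 = $4,500.35
Municipal income tax: $4,500.35 × 0.02 = $90.01
Federal income tax: $4,500.35 × 0.11 = $495.04
Medicare tax: $4,945.44 × 0.02 = $98.91
Total deductions = $445.09 + $90.01 + $495.04 + $98.91 = $1,129.05
Net pay = $4,945.44 − $1,129.05 = $3,816.39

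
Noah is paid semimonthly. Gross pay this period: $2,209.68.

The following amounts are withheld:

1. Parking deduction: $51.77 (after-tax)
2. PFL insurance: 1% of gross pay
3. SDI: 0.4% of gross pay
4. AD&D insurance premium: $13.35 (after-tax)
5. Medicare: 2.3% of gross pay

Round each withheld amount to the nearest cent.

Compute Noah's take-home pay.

PFL insurance: $2,209.68 × 0.01 = $22.10
Medicare: $2,209.68 × 0.023 = $50.82
SDI: $2,209.68 × 0.004 = $8.84
AD&D insurance premium: $13.35
Parking deduction: $51.77
Total deductions = $22.10 + $50.82 + $8.84 + $13.35 + $51.77 = $146.88
Net pay = $2,209.68 − $146.88 = $2,062.80

$2,062.80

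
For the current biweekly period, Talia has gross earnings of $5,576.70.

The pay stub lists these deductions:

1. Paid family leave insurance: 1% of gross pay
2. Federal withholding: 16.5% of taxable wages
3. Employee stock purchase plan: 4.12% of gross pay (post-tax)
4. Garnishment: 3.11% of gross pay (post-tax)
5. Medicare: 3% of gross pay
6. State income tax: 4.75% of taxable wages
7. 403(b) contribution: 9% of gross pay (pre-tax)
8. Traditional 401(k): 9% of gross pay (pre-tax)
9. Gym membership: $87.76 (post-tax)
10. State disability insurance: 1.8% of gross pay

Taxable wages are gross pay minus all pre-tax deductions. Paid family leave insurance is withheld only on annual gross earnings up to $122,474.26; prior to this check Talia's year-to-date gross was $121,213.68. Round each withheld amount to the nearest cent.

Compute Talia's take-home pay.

$2,829.91

Traditional 401(k): $5,576.70 × 0.09 = $501.90
403(b) contribution: $5,576.70 × 0.09 = $501.90
Pre-tax total = $501.90 + $501.90 = $1,003.80
Taxable wages = $5,576.70 − $1,003.80 = $4,572.90
State income tax: $4,572.90 × 0.0475 = $217.21
Federal withholding: $4,572.90 × 0.165 = $754.53
State disability insurance: $5,576.70 × 0.018 = $100.38
Paid family leave insurance: only $122,474.26 − $121,213.68 = $1,260.58 of this check is subject → $1,260.58 × 0.01 = $12.61
Medicare: $5,576.70 × 0.03 = $167.30
Gym membership: $87.76
Garnishment: $5,576.70 × 0.0311 = $173.44
Employee stock purchase plan: $5,576.70 × 0.0412 = $229.76
Total deductions = $501.90 + $501.90 + $217.21 + $754.53 + $100.38 + $12.61 + $167.30 + $87.76 + $173.44 + $229.76 = $2,746.79
Net pay = $5,576.70 − $2,746.79 = $2,829.91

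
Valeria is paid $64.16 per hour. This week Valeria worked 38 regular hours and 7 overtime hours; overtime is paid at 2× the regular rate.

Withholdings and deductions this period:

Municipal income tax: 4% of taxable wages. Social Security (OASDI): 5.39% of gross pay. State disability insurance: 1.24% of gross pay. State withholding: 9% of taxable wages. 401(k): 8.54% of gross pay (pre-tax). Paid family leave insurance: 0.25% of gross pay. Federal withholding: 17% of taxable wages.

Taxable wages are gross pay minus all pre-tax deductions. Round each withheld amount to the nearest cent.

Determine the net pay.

Regular pay: 38 × $64.16 = $2,438.08
Overtime pay: 7 × $64.16 × 2 = $898.24
Gross pay = $2,438.08 + $898.24 = $3,336.32
401(k): $3,336.32 × 0.0854 = $284.92
Taxable wages = $3,336.32 − $284.92 = $3,051.40
Municipal income tax: $3,051.40 × 0.04 = $122.06
Federal withholding: $3,051.40 × 0.17 = $518.74
State withholding: $3,051.40 × 0.09 = $274.63
Social Security (OASDI): $3,336.32 × 0.0539 = $179.83
Paid family leave insurance: $3,336.32 × 0.0025 = $8.34
State disability insurance: $3,336.32 × 0.0124 = $41.37
Total deductions = $284.92 + $122.06 + $518.74 + $274.63 + $179.83 + $8.34 + $41.37 = $1,429.89
Net pay = $3,336.32 − $1,429.89 = $1,906.43

$1,906.43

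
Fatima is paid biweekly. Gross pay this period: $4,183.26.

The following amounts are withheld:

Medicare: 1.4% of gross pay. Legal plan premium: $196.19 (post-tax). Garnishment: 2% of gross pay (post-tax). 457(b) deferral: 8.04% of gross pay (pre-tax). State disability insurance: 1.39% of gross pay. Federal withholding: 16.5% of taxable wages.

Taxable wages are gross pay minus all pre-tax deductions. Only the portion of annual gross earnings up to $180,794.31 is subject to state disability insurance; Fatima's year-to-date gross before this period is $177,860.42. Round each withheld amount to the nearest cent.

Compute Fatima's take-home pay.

457(b) deferral: $4,183.26 × 0.0804 = $336.33
Taxable wages = $4,183.26 − $336.33 = $3,846.93
Federal withholding: $3,846.93 × 0.165 = $634.74
Medicare: $4,183.26 × 0.014 = $58.57
State disability insurance: only $180,794.31 − $177,860.42 = $2,933.89 of this check is subject → $2,933.89 × 0.0139 = $40.78
Garnishment: $4,183.26 × 0.02 = $83.67
Legal plan premium: $196.19
Total deductions = $336.33 + $634.74 + $58.57 + $40.78 + $83.67 + $196.19 = $1,350.28
Net pay = $4,183.26 − $1,350.28 = $2,832.98

$2,832.98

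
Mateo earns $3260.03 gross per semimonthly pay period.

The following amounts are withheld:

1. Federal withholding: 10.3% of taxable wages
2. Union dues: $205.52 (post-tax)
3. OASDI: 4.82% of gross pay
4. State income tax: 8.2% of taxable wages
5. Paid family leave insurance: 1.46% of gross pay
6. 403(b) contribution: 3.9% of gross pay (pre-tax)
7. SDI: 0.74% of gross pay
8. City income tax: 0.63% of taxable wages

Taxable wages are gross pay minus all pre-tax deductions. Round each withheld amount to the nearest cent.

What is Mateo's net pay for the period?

403(b) contribution: $3260.03 × 0.039 = $127.14
Taxable wages = $3260.03 − $127.14 = $3132.89
Federal withholding: $3132.89 × 0.103 = $322.69
State income tax: $3132.89 × 0.082 = $256.90
City income tax: $3132.89 × 0.0063 = $19.74
SDI: $3260.03 × 0.0074 = $24.12
Paid family leave insurance: $3260.03 × 0.0146 = $47.60
OASDI: $3260.03 × 0.0482 = $157.13
Union dues: $205.52
Total deductions = $127.14 + $322.69 + $256.90 + $19.74 + $24.12 + $47.60 + $157.13 + $205.52 = $1160.84
Net pay = $3260.03 − $1160.84 = $2099.19

$2099.19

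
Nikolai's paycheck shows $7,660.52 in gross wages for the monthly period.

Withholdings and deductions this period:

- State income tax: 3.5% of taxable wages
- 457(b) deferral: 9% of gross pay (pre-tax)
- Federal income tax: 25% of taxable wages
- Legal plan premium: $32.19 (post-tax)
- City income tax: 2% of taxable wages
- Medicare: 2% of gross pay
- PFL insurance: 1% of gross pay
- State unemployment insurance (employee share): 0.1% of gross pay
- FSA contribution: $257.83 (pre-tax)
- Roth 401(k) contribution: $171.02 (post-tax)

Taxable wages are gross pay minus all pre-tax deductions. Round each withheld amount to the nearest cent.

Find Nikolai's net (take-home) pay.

$4,225.02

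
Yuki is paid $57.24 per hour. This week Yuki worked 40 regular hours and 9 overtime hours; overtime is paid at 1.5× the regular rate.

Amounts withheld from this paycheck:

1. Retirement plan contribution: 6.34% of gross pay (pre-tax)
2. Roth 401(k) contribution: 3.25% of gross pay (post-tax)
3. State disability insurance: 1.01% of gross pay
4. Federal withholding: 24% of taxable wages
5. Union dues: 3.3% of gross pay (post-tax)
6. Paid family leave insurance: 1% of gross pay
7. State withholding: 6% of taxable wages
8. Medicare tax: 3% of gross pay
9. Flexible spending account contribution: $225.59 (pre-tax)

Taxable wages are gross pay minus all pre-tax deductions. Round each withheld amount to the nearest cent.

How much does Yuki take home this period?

Regular pay: 40 × $57.24 = $2,289.60
Overtime pay: 9 × $57.24 × 1.5 = $772.74
Gross pay = $2,289.60 + $772.74 = $3,062.34
Retirement plan contribution: $3,062.34 × 0.0634 = $194.15
Flexible spending account contribution: $225.59
Pre-tax total = $194.15 + $225.59 = $419.74
Taxable wages = $3,062.34 − $419.74 = $2,642.60
Federal withholding: $2,642.60 × 0.24 = $634.22
State withholding: $2,642.60 × 0.06 = $158.56
Medicare tax: $3,062.34 × 0.03 = $91.87
State disability insurance: $3,062.34 × 0.0101 = $30.93
Paid family leave insurance: $3,062.34 × 0.01 = $30.62
Union dues: $3,062.34 × 0.033 = $101.06
Roth 401(k) contribution: $3,062.34 × 0.0325 = $99.53
Total deductions = $194.15 + $225.59 + $634.22 + $158.56 + $91.87 + $30.93 + $30.62 + $101.06 + $99.53 = $1,566.53
Net pay = $3,062.34 − $1,566.53 = $1,495.81

$1,495.81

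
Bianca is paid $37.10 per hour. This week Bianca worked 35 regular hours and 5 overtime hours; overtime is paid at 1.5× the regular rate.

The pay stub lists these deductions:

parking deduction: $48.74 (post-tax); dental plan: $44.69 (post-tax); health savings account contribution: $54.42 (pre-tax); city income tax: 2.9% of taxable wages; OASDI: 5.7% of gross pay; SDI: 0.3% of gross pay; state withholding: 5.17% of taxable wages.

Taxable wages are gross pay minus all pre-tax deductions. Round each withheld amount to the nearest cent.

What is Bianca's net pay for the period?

$1211.45

Regular pay: 35 × $37.10 = $1298.50
Overtime pay: 5 × $37.10 × 1.5 = $278.25
Gross pay = $1298.50 + $278.25 = $1576.75
Health savings account contribution: $54.42
Taxable wages = $1576.75 − $54.42 = $1522.33
State withholding: $1522.33 × 0.0517 = $78.70
City income tax: $1522.33 × 0.029 = $44.15
OASDI: $1576.75 × 0.057 = $89.87
SDI: $1576.75 × 0.003 = $4.73
Dental plan: $44.69
Parking deduction: $48.74
Total deductions = $54.42 + $78.70 + $44.15 + $89.87 + $4.73 + $44.69 + $48.74 = $365.30
Net pay = $1576.75 − $365.30 = $1211.45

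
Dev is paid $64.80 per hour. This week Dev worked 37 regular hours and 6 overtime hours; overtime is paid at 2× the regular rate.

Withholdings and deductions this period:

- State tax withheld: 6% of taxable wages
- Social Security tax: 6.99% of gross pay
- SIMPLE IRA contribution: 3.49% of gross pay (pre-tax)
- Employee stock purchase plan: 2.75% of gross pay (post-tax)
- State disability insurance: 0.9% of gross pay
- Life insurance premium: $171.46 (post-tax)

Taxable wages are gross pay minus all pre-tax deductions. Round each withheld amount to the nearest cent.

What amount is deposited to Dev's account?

$2,371.22

Regular pay: 37 × $64.80 = $2,397.60
Overtime pay: 6 × $64.80 × 2 = $777.60
Gross pay = $2,397.60 + $777.60 = $3,175.20
SIMPLE IRA contribution: $3,175.20 × 0.0349 = $110.81
Taxable wages = $3,175.20 − $110.81 = $3,064.39
State tax withheld: $3,064.39 × 0.06 = $183.86
State disability insurance: $3,175.20 × 0.009 = $28.58
Social Security tax: $3,175.20 × 0.0699 = $221.95
Life insurance premium: $171.46
Employee stock purchase plan: $3,175.20 × 0.0275 = $87.32
Total deductions = $110.81 + $183.86 + $28.58 + $221.95 + $171.46 + $87.32 = $803.98
Net pay = $3,175.20 − $803.98 = $2,371.22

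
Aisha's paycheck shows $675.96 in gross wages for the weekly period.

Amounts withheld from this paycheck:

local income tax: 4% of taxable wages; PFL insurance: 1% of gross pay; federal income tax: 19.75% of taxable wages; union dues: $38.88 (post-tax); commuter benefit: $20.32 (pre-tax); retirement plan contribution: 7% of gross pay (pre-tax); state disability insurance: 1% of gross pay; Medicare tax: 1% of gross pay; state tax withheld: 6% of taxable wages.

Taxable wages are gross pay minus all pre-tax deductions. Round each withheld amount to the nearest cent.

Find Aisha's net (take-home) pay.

Retirement plan contribution: $675.96 × 0.07 = $47.32
Commuter benefit: $20.32
Pre-tax total = $47.32 + $20.32 = $67.64
Taxable wages = $675.96 − $67.64 = $608.32
Local income tax: $608.32 × 0.04 = $24.33
Federal income tax: $608.32 × 0.1975 = $120.14
State tax withheld: $608.32 × 0.06 = $36.50
PFL insurance: $675.96 × 0.01 = $6.76
Medicare tax: $675.96 × 0.01 = $6.76
State disability insurance: $675.96 × 0.01 = $6.76
Union dues: $38.88
Total deductions = $47.32 + $20.32 + $24.33 + $120.14 + $36.50 + $6.76 + $6.76 + $6.76 + $38.88 = $307.77
Net pay = $675.96 − $307.77 = $368.19

$368.19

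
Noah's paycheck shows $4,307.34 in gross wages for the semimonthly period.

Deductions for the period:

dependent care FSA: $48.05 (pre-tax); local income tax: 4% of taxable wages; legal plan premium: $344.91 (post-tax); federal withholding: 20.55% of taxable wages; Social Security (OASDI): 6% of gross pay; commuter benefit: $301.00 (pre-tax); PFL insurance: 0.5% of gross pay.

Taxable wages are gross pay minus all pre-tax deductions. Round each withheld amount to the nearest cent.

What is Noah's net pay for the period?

$2,361.64

Dependent care FSA: $48.05
Commuter benefit: $301.00
Pre-tax total = $48.05 + $301.00 = $349.05
Taxable wages = $4,307.34 − $349.05 = $3,958.29
Federal withholding: $3,958.29 × 0.2055 = $813.43
Local income tax: $3,958.29 × 0.04 = $158.33
Social Security (OASDI): $4,307.34 × 0.06 = $258.44
PFL insurance: $4,307.34 × 0.005 = $21.54
Legal plan premium: $344.91
Total deductions = $48.05 + $301.00 + $813.43 + $158.33 + $258.44 + $21.54 + $344.91 = $1,945.70
Net pay = $4,307.34 − $1,945.70 = $2,361.64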